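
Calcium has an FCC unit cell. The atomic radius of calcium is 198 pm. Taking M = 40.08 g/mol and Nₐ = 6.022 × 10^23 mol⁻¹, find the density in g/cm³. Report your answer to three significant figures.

In an FCC lattice, atoms touch along the face diagonal, so √2·a = 4r, giving a = 560.0 pm = 5.600 × 10^-8 cm.
With Z = 4, ρ = Z·M/(N_A·a³) = 4 × 40.08 / (6.022 × 10²³ × 1.756 × 10^-22) = 1.516 g/cm³.

1.52 g/cm³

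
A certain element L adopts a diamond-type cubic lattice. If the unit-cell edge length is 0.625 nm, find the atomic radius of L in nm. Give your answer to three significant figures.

0.135 nm

In a diamond cubic lattice, nearest neighbors lie along the body diagonal with √3·a = 8r.
r = √3·a/8 = 1.7321 × 0.625 / 8 = 0.135 nm.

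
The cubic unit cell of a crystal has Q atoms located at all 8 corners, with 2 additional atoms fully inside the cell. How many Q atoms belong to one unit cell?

3

Corner atoms are shared by 8 cells (1/8 each), interior atoms are unshared.
Net atoms = 8 × 1/8 + 2 = 1 + 2 = 3.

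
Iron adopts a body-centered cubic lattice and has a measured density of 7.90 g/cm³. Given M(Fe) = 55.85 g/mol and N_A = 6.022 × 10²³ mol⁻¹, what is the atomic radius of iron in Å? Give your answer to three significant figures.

For a BCC cell (Z = 2), a³ = Z·M/(N_A·ρ) = 2 × 55.85 / (6.022 × 10²³ × 7.900) = 2.348 × 10^-23 cm³, so a = 2.863 × 10^-8 cm = 2.863 Å.
Atoms touch along the body diagonal, so √3·a = 4r, so r = 0.4330 × a = 1.24 Å.

1.24 Å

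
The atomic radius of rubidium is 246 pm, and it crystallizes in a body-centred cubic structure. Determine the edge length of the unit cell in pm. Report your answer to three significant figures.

568 pm

In a BCC lattice, atoms touch along the body diagonal, so √3·a = 4r.
a = 4r/√3 = 4 × 246 / 1.7321 = 568 pm.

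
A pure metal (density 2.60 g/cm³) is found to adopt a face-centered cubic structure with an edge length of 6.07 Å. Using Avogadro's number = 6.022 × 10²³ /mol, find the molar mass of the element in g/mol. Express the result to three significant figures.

87.5 g/mol

An FCC cell has Z = 4 atoms; a = 6.070 × 10^-8 cm.
M = ρ·N_A·a³/Z = 2.60 × 6.022 × 10²³ × 2.236 × 10^-22 / 4 = 87.5 g/mol.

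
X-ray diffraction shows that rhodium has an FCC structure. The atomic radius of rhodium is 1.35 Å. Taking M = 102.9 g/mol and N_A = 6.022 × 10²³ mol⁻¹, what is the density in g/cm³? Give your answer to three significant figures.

In an FCC lattice, atoms touch along the face diagonal, so √2·a = 4r, giving a = 3.818 Å = 3.818 × 10^-8 cm.
With Z = 4, ρ = Z·M/(N_A·a³) = 4 × 102.9 / (6.022 × 10²³ × 5.567 × 10^-23) = 12.28 g/cm³.

12.3 g/cm³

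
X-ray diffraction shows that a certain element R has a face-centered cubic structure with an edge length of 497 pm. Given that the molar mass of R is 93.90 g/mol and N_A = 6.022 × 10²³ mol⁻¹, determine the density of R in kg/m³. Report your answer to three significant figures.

An FCC unit cell contains Z = 4 atoms.
Cell volume: a³ = (497 pm)³ = (4.970 × 10^-8 cm)³ = 1.228 × 10^-22 cm³.
ρ = Z·M/(N_A·a³) = 4 × 93.90 / (6.022 × 10²³ × 1.228 × 10^-22) = 5.081 g/cm³ = 5080 kg/m³.

5080 kg/m³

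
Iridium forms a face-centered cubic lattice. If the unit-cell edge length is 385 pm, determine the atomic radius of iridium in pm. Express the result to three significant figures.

136 pm

In an FCC lattice, atoms touch along the face diagonal, so √2·a = 4r.
r = √2·a/4 = 1.4142 × 385 / 4 = 136 pm.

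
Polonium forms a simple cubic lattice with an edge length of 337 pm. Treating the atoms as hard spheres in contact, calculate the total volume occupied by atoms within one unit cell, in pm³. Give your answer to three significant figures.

2.00 × 10^7 pm³

In a simple cubic lattice atoms touch along the cell edge, so a = 2r, so r = 0.5000a = 168.5 pm.
V_atoms = Z × (4/3)πr³ = 1 × (4/3)π × (168.5)³ = 2.00 × 10^7 pm³.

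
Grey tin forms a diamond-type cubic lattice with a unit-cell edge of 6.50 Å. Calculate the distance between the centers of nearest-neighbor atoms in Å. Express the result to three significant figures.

2.81 Å

In a diamond cubic structure, nearest neighbors lie along the body diagonal with √3·a = 8r; the nearest-neighbor distance equals 2r = 0.4330·a.
d = 0.4330 × 6.50 = 2.81 Å.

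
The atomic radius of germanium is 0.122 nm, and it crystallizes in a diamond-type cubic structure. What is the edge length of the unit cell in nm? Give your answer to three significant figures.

In a diamond cubic lattice, nearest neighbors lie along the body diagonal with √3·a = 8r.
a = 8r/√3 = 8 × 0.122 / 1.7321 = 0.563 nm.

0.563 nm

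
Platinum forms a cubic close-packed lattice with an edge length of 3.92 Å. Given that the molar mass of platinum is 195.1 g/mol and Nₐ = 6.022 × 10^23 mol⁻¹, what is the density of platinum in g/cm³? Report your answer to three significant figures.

21.5 g/cm³

An FCC unit cell contains Z = 4 atoms.
Cell volume: a³ = (3.92 Å)³ = (3.920 × 10^-8 cm)³ = 6.024 × 10^-23 cm³.
ρ = Z·M/(N_A·a³) = 4 × 195.1 / (6.022 × 10²³ × 6.024 × 10^-23) = 21.51 g/cm³.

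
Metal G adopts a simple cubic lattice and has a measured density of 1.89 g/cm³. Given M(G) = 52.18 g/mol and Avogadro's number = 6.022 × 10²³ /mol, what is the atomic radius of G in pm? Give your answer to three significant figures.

For a simple cubic cell (Z = 1), a³ = Z·M/(N_A·ρ) = 1 × 52.18 / (6.022 × 10²³ × 1.890) = 4.585 × 10^-23 cm³, so a = 3.579 × 10^-8 cm = 357.9 pm.
Atoms touch along the cell edge, so a = 2r, so r = 0.5000 × a = 179 pm.

179 pm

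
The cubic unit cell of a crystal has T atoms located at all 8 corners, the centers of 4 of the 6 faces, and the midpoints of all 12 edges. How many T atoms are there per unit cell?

6

Corner atoms are shared by 8 cells (1/8 each), face atoms by 2 (1/2 each), edge atoms by 4 (1/4 each).
Net atoms = 8 × 1/8 + 4 × 1/2 + 12 × 1/4 = 1 + 2 + 3 = 6.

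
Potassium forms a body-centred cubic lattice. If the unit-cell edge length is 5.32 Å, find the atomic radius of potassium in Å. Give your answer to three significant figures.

2.30 Å

In a BCC lattice, atoms touch along the body diagonal, so √3·a = 4r.
r = √3·a/4 = 1.7321 × 5.32 / 4 = 2.30 Å.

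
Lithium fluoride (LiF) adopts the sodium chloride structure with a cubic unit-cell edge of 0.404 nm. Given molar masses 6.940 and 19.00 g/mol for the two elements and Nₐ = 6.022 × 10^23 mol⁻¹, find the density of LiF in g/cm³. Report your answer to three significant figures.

2.61 g/cm³

The sodium chloride structure contains Z = 4 formula units per cell; M(LiF) = 6.940 + 19.00 = 25.94 g/mol.
a³ = (4.040 × 10^-8 cm)³ = 6.594 × 10^-23 cm³.
ρ = 4 × 25.94 / (6.022 × 10²³ × 6.594 × 10^-23) = 2.613 g/cm³.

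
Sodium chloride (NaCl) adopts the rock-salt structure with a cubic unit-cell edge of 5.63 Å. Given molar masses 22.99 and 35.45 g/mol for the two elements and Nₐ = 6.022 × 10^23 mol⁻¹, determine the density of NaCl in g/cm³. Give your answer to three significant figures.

The rock-salt structure contains Z = 4 formula units per cell; M(NaCl) = 22.99 + 35.45 = 58.44 g/mol.
a³ = (5.630 × 10^-8 cm)³ = 1.785 × 10^-22 cm³.
ρ = 4 × 58.44 / (6.022 × 10²³ × 1.785 × 10^-22) = 2.175 g/cm³.

2.18 g/cm³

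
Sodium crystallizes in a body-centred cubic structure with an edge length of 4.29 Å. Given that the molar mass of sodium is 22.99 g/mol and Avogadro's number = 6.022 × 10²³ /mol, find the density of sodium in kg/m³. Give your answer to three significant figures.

967 kg/m³

A BCC unit cell contains Z = 2 atoms.
Cell volume: a³ = (4.29 Å)³ = (4.290 × 10^-8 cm)³ = 7.895 × 10^-23 cm³.
ρ = Z·M/(N_A·a³) = 2 × 22.99 / (6.022 × 10²³ × 7.895 × 10^-23) = 0.9671 g/cm³ = 967 kg/m³.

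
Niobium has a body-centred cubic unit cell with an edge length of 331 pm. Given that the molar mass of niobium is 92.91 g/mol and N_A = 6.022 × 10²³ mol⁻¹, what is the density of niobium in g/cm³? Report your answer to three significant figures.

8.51 g/cm³

A BCC unit cell contains Z = 2 atoms.
Cell volume: a³ = (331 pm)³ = (3.310 × 10^-8 cm)³ = 3.626 × 10^-23 cm³.
ρ = Z·M/(N_A·a³) = 2 × 92.91 / (6.022 × 10²³ × 3.626 × 10^-23) = 8.509 g/cm³.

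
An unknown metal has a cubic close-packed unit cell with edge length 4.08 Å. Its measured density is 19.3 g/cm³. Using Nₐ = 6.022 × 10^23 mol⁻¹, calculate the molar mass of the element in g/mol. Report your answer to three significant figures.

An FCC cell has Z = 4 atoms; a = 4.080 × 10^-8 cm.
M = ρ·N_A·a³/Z = 19.3 × 6.022 × 10²³ × 6.792 × 10^-23 / 4 = 197 g/mol.

197 g/mol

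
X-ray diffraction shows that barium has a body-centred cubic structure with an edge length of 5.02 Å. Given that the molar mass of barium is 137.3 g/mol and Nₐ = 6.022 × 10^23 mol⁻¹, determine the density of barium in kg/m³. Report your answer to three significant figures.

A BCC unit cell contains Z = 2 atoms.
Cell volume: a³ = (5.02 Å)³ = (5.020 × 10^-8 cm)³ = 1.265 × 10^-22 cm³.
ρ = Z·M/(N_A·a³) = 2 × 137.3 / (6.022 × 10²³ × 1.265 × 10^-22) = 3.605 g/cm³ = 3600 kg/m³.

3600 kg/m³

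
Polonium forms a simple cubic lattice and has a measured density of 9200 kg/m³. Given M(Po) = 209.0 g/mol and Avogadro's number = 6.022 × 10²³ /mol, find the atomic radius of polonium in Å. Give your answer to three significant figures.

1.68 Å

For a simple cubic cell (Z = 1), a³ = Z·M/(N_A·ρ) = 1 × 209.0 / (6.022 × 10²³ × 9.200) = 3.772 × 10^-23 cm³, so a = 3.354 × 10^-8 cm = 3.354 Å.
Atoms touch along the cell edge, so a = 2r, so r = 0.5000 × a = 1.68 Å.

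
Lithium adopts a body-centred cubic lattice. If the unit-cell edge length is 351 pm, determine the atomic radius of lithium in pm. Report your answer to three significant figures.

In a BCC lattice, atoms touch along the body diagonal, so √3·a = 4r.
r = √3·a/4 = 1.7321 × 351 / 4 = 152 pm.

152 pm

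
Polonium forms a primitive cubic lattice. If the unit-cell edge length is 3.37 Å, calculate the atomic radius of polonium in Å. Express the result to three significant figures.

1.69 Å

In a simple cubic lattice, atoms touch along the cell edge, so a = 2r.
r = a/2 = 3.37/2 = 1.69 Å.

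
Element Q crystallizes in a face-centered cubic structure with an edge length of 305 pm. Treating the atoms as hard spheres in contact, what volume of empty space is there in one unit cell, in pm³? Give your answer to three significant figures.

7.36 × 10^6 pm³

In an FCC lattice atoms touch along the face diagonal, so √2·a = 4r, so r = 0.3536a = 107.8 pm.
V_cell = a³ = 2.837 × 10^7 pm³; V_atoms = 4 × (4/3)πr³ = 2.101 × 10^7 pm³.
Empty space = 2.837 × 10^7 − 2.101 × 10^7 = 7.36 × 10^6 pm³.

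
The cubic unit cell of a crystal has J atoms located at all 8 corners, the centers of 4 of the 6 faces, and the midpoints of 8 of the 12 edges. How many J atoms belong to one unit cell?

5

Corner atoms are shared by 8 cells (1/8 each), face atoms by 2 (1/2 each), edge atoms by 4 (1/4 each).
Net atoms = 8 × 1/8 + 4 × 1/2 + 8 × 1/4 = 1 + 2 + 2 = 5.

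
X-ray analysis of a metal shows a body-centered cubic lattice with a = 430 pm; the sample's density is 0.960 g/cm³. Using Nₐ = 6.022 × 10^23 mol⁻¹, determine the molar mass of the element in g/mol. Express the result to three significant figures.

A BCC cell has Z = 2 atoms; a = 4.300 × 10^-8 cm.
M = ρ·N_A·a³/Z = 0.960 × 6.022 × 10²³ × 7.951 × 10^-23 / 2 = 23.0 g/mol.

23.0 g/mol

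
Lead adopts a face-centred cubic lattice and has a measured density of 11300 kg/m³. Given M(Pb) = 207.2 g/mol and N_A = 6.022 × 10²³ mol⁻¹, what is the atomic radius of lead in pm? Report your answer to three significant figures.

175 pm

For an FCC cell (Z = 4), a³ = Z·M/(N_A·ρ) = 4 × 207.2 / (6.022 × 10²³ × 11.30) = 1.218 × 10^-22 cm³, so a = 4.957 × 10^-8 cm = 495.7 pm.
Atoms touch along the face diagonal, so √2·a = 4r, so r = 0.3536 × a = 175 pm.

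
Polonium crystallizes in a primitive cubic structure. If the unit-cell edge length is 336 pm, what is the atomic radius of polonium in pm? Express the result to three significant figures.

168 pm

In a simple cubic lattice, atoms touch along the cell edge, so a = 2r.
r = a/2 = 336/2 = 168 pm.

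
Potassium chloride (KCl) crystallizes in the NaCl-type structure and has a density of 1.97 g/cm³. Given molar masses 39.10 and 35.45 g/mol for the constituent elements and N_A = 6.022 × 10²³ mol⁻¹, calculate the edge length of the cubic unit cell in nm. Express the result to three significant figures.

M(KCl) = 74.55 g/mol; Z = 4 formula units per cell.
a³ = Z·M/(N_A·ρ) = 4 × 74.55 / (6.022 × 10²³ × 1.97) = 2.514 × 10^-22 cm³, so a = 6.311 × 10^-8 cm = 0.631 nm.

0.631 nm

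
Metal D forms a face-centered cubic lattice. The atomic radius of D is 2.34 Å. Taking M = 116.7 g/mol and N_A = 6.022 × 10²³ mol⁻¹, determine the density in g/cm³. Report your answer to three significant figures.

In an FCC lattice, atoms touch along the face diagonal, so √2·a = 4r, giving a = 6.619 Å = 6.619 × 10^-8 cm.
With Z = 4, ρ = Z·M/(N_A·a³) = 4 × 116.7 / (6.022 × 10²³ × 2.899 × 10^-22) = 2.674 g/cm³.

2.67 g/cm³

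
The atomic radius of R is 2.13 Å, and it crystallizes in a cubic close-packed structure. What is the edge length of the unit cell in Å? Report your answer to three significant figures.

6.02 Å

In an FCC lattice, atoms touch along the face diagonal, so √2·a = 4r.
a = 4r/√2 = 4 × 2.13 / 1.4142 = 6.02 Å.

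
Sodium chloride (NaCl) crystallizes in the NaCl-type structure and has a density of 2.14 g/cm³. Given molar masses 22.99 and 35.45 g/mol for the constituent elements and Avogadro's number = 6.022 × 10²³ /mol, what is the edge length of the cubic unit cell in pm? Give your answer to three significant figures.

566 pm

M(NaCl) = 58.44 g/mol; Z = 4 formula units per cell.
a³ = Z·M/(N_A·ρ) = 4 × 58.44 / (6.022 × 10²³ × 2.14) = 1.814 × 10^-22 cm³, so a = 5.661 × 10^-8 cm = 566 pm.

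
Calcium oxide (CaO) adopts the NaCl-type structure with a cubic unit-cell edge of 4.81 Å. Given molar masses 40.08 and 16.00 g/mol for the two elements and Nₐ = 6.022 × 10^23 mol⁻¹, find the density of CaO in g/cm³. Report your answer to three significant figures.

3.35 g/cm³

The NaCl-type structure contains Z = 4 formula units per cell; M(CaO) = 40.08 + 16.00 = 56.08 g/mol.
a³ = (4.810 × 10^-8 cm)³ = 1.113 × 10^-22 cm³.
ρ = 4 × 56.08 / (6.022 × 10²³ × 1.113 × 10^-22) = 3.347 g/cm³.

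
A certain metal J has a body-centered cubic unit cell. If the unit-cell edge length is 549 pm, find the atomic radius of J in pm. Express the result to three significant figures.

In a BCC lattice, atoms touch along the body diagonal, so √3·a = 4r.
r = √3·a/4 = 1.7321 × 549 / 4 = 238 pm.

238 pm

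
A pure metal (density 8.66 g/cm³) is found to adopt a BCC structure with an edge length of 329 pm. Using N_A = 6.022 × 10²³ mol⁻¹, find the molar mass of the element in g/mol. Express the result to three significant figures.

A BCC cell has Z = 2 atoms; a = 3.290 × 10^-8 cm.
M = ρ·N_A·a³/Z = 8.66 × 6.022 × 10²³ × 3.561 × 10^-23 / 2 = 92.9 g/mol.

92.9 g/mol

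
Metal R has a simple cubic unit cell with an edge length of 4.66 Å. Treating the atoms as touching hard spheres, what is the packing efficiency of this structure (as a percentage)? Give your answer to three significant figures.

In a simple cubic lattice atoms touch along the cell edge, so a = 2r, so r = 0.5000a = 2.330 Å.
Packing fraction = Z·(4/3)πr³ / a³ = 1 × (4/3)π × (2.330)³ / (4.66)³ = 0.5236 = 52.4%.

52.4%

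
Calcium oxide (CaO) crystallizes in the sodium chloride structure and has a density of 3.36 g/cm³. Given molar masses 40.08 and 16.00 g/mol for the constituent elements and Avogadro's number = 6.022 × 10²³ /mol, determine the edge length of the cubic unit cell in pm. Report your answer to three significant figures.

M(CaO) = 56.08 g/mol; Z = 4 formula units per cell.
a³ = Z·M/(N_A·ρ) = 4 × 56.08 / (6.022 × 10²³ × 3.36) = 1.109 × 10^-22 cm³, so a = 4.804 × 10^-8 cm = 480 pm.

480 pm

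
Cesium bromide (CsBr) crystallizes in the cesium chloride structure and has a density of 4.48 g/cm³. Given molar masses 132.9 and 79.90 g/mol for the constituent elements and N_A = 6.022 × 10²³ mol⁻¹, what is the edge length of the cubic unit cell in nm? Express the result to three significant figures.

0.429 nm

M(CsBr) = 212.8 g/mol; Z = 1 formula unit per cell.
a³ = Z·M/(N_A·ρ) = 1 × 212.8 / (6.022 × 10²³ × 4.48) = 7.888 × 10^-23 cm³, so a = 4.289 × 10^-8 cm = 0.429 nm.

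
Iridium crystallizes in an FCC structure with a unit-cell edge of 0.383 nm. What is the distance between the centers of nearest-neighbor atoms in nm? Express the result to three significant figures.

0.271 nm

In an FCC structure, atoms touch along the face diagonal, so √2·a = 4r; the nearest-neighbor distance equals 2r = 0.7071·a.
d = 0.7071 × 0.383 = 0.271 nm.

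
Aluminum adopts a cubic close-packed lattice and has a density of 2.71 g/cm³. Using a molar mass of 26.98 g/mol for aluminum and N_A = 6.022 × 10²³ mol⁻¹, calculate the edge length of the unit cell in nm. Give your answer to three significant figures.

0.404 nm

With Z = 4 atoms per FCC cell, a³ = Z·M/(N_A·ρ) = 4 × 26.98 / (6.022 × 10²³ × 2.710 g/cm³) = 6.613 × 10^-23 cm³.
a = (6.613 × 10^-23)^(1/3) = 4.044 × 10^-8 cm = 0.404 nm.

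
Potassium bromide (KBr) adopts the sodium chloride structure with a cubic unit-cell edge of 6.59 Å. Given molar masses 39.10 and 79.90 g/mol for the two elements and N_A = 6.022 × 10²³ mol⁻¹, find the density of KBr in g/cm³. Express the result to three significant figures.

2.76 g/cm³

The sodium chloride structure contains Z = 4 formula units per cell; M(KBr) = 39.10 + 79.90 = 119.0 g/mol.
a³ = (6.590 × 10^-8 cm)³ = 2.862 × 10^-22 cm³.
ρ = 4 × 119.0 / (6.022 × 10²³ × 2.862 × 10^-22) = 2.762 g/cm³.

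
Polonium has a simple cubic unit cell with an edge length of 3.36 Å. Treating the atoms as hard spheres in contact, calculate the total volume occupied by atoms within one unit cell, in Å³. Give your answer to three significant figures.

19.9 Å³

In a simple cubic lattice atoms touch along the cell edge, so a = 2r, so r = 0.5000a = 1.680 Å.
V_atoms = Z × (4/3)πr³ = 1 × (4/3)π × (1.680)³ = 19.9 Å³.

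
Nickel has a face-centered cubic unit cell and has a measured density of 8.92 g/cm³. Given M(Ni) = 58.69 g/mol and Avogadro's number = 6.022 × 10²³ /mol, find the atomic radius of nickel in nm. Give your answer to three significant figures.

For an FCC cell (Z = 4), a³ = Z·M/(N_A·ρ) = 4 × 58.69 / (6.022 × 10²³ × 8.920) = 4.370 × 10^-23 cm³, so a = 3.522 × 10^-8 cm = 0.3522 nm.
Atoms touch along the face diagonal, so √2·a = 4r, so r = 0.3536 × a = 0.125 nm.

0.125 nm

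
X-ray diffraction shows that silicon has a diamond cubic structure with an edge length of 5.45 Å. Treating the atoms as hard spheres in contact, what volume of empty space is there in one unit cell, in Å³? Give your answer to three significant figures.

In a diamond cubic lattice nearest neighbors lie along the body diagonal with √3·a = 8r, so r = 0.2165a = 1.180 Å.
V_cell = a³ = 161.9 Å³; V_atoms = 8 × (4/3)πr³ = 55.05 Å³.
Empty space = 161.9 − 55.05 = 107 Å³.

107 Å³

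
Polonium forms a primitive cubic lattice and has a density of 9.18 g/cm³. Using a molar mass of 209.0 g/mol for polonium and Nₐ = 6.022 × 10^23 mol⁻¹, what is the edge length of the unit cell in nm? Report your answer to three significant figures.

0.336 nm

With Z = 1 atom per simple cubic cell, a³ = Z·M/(N_A·ρ) = 1 × 209.0 / (6.022 × 10²³ × 9.180 g/cm³) = 3.781 × 10^-23 cm³.
a = (3.781 × 10^-23)^(1/3) = 3.356 × 10^-8 cm = 0.336 nm.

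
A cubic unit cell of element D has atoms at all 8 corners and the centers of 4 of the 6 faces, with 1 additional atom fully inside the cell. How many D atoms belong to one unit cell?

Corner atoms are shared by 8 cells (1/8 each), face atoms by 2 (1/2 each), interior atoms are unshared.
Net atoms = 8 × 1/8 + 4 × 1/2 + 1 = 1 + 2 + 1 = 4.

4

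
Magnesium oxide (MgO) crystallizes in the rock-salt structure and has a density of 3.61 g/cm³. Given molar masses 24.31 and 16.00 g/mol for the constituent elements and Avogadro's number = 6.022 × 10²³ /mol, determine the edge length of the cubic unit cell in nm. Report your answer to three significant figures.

M(MgO) = 40.31 g/mol; Z = 4 formula units per cell.
a³ = Z·M/(N_A·ρ) = 4 × 40.31 / (6.022 × 10²³ × 3.61) = 7.417 × 10^-23 cm³, so a = 4.202 × 10^-8 cm = 0.420 nm.

0.420 nm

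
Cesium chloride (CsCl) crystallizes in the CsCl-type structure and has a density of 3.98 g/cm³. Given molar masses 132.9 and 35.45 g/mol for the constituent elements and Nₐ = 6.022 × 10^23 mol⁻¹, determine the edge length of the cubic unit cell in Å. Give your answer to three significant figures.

M(CsCl) = 168.35 g/mol; Z = 1 formula unit per cell.
a³ = Z·M/(N_A·ρ) = 1 × 168.35 / (6.022 × 10²³ × 3.98) = 7.024 × 10^-23 cm³, so a = 4.126 × 10^-8 cm = 4.13 Å.

4.13 Å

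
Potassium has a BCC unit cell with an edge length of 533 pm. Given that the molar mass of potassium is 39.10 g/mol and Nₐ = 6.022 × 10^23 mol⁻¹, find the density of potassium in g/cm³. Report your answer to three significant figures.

A BCC unit cell contains Z = 2 atoms.
Cell volume: a³ = (533 pm)³ = (5.330 × 10^-8 cm)³ = 1.514 × 10^-22 cm³.
ρ = Z·M/(N_A·a³) = 2 × 39.10 / (6.022 × 10²³ × 1.514 × 10^-22) = 0.8576 g/cm³.

0.858 g/cm³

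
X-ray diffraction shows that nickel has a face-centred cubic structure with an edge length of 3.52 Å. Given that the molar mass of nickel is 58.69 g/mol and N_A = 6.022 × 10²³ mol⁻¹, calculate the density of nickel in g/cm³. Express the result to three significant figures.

An FCC unit cell contains Z = 4 atoms.
Cell volume: a³ = (3.52 Å)³ = (3.520 × 10^-8 cm)³ = 4.361 × 10^-23 cm³.
ρ = Z·M/(N_A·a³) = 4 × 58.69 / (6.022 × 10²³ × 4.361 × 10^-23) = 8.938 g/cm³.

8.94 g/cm³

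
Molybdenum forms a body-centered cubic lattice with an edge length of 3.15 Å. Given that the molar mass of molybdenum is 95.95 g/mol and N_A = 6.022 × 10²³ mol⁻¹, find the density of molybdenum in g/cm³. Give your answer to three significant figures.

A BCC unit cell contains Z = 2 atoms.
Cell volume: a³ = (3.15 Å)³ = (3.150 × 10^-8 cm)³ = 3.126 × 10^-23 cm³.
ρ = Z·M/(N_A·a³) = 2 × 95.95 / (6.022 × 10²³ × 3.126 × 10^-23) = 10.20 g/cm³.

10.2 g/cm³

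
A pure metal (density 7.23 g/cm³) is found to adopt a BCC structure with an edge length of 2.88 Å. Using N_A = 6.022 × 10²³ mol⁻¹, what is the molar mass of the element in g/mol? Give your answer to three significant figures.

52.0 g/mol

A BCC cell has Z = 2 atoms; a = 2.880 × 10^-8 cm.
M = ρ·N_A·a³/Z = 7.23 × 6.022 × 10²³ × 2.389 × 10^-23 / 2 = 52.0 g/mol.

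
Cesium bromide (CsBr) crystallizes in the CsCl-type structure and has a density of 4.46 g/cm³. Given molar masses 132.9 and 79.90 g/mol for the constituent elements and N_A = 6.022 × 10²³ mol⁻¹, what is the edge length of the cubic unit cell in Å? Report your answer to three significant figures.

4.30 Å

M(CsBr) = 212.8 g/mol; Z = 1 formula unit per cell.
a³ = Z·M/(N_A·ρ) = 1 × 212.8 / (6.022 × 10²³ × 4.46) = 7.923 × 10^-23 cm³, so a = 4.295 × 10^-8 cm = 4.30 Å.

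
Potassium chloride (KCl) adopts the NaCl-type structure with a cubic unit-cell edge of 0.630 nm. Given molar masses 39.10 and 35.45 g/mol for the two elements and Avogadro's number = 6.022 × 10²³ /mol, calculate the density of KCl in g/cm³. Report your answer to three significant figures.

1.98 g/cm³

The NaCl-type structure contains Z = 4 formula units per cell; M(KCl) = 39.10 + 35.45 = 74.55 g/mol.
a³ = (6.300 × 10^-8 cm)³ = 2.500 × 10^-22 cm³.
ρ = 4 × 74.55 / (6.022 × 10²³ × 2.500 × 10^-22) = 1.980 g/cm³.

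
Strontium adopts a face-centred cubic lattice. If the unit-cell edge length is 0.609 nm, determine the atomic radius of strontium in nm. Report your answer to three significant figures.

In an FCC lattice, atoms touch along the face diagonal, so √2·a = 4r.
r = √2·a/4 = 1.4142 × 0.609 / 4 = 0.215 nm.

0.215 nm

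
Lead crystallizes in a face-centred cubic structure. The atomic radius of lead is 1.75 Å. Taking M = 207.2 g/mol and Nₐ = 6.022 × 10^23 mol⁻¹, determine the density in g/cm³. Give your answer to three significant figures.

In an FCC lattice, atoms touch along the face diagonal, so √2·a = 4r, giving a = 4.950 Å = 4.950 × 10^-8 cm.
With Z = 4, ρ = Z·M/(N_A·a³) = 4 × 207.2 / (6.022 × 10²³ × 1.213 × 10^-22) = 11.35 g/cm³.

11.3 g/cm³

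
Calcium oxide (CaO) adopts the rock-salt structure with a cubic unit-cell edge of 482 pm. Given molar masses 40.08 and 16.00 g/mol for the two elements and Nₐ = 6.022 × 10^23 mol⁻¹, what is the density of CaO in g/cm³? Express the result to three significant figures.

3.33 g/cm³

The rock-salt structure contains Z = 4 formula units per cell; M(CaO) = 40.08 + 16.00 = 56.08 g/mol.
a³ = (4.820 × 10^-8 cm)³ = 1.120 × 10^-22 cm³.
ρ = 4 × 56.08 / (6.022 × 10²³ × 1.120 × 10^-22) = 3.326 g/cm³.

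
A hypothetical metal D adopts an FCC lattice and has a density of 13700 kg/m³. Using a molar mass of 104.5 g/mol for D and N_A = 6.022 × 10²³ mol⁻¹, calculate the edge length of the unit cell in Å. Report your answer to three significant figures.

With Z = 4 atoms per FCC cell, a³ = Z·M/(N_A·ρ) = 4 × 104.5 / (6.022 × 10²³ × 13.70 g/cm³) = 5.067 × 10^-23 cm³.
a = (5.067 × 10^-23)^(1/3) = 3.700 × 10^-8 cm = 3.70 Å.

3.70 Å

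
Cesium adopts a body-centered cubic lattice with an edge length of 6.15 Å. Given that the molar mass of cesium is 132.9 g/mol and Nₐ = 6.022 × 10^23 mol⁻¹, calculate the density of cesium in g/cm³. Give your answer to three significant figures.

A BCC unit cell contains Z = 2 atoms.
Cell volume: a³ = (6.15 Å)³ = (6.150 × 10^-8 cm)³ = 2.326 × 10^-22 cm³.
ρ = Z·M/(N_A·a³) = 2 × 132.9 / (6.022 × 10²³ × 2.326 × 10^-22) = 1.898 g/cm³.

1.90 g/cm³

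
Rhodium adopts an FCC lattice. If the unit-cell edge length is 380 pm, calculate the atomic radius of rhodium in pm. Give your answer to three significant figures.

In an FCC lattice, atoms touch along the face diagonal, so √2·a = 4r.
r = √2·a/4 = 1.4142 × 380 / 4 = 134 pm.

134 pm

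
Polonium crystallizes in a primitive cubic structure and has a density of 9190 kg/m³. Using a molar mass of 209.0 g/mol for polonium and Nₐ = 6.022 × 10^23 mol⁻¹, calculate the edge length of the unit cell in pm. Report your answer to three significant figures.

336 pm

With Z = 1 atom per simple cubic cell, a³ = Z·M/(N_A·ρ) = 1 × 209.0 / (6.022 × 10²³ × 9.190 g/cm³) = 3.777 × 10^-23 cm³.
a = (3.777 × 10^-23)^(1/3) = 3.355 × 10^-8 cm = 336 pm.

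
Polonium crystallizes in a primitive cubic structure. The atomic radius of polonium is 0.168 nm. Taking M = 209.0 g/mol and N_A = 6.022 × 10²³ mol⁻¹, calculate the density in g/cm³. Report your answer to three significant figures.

In a simple cubic lattice, atoms touch along the cell edge, so a = 2r, giving a = 0.3360 nm = 3.360 × 10^-8 cm.
With Z = 1, ρ = Z·M/(N_A·a³) = 1 × 209.0 / (6.022 × 10²³ × 3.793 × 10^-23) = 9.149 g/cm³.

9.15 g/cm³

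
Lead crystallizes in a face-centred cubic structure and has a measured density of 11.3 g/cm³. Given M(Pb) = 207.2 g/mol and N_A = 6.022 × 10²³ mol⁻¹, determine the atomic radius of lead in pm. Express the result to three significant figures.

175 pm

For an FCC cell (Z = 4), a³ = Z·M/(N_A·ρ) = 4 × 207.2 / (6.022 × 10²³ × 11.30) = 1.218 × 10^-22 cm³, so a = 4.957 × 10^-8 cm = 495.7 pm.
Atoms touch along the face diagonal, so √2·a = 4r, so r = 0.3536 × a = 175 pm.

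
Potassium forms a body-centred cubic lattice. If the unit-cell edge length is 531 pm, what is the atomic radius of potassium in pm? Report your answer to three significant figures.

230 pm

In a BCC lattice, atoms touch along the body diagonal, so √3·a = 4r.
r = √3·a/4 = 1.7321 × 531 / 4 = 230 pm.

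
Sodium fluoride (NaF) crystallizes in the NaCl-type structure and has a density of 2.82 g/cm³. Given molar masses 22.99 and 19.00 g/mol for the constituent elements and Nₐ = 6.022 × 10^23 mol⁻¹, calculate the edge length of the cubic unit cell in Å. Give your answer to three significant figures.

M(NaF) = 41.99 g/mol; Z = 4 formula units per cell.
a³ = Z·M/(N_A·ρ) = 4 × 41.99 / (6.022 × 10²³ × 2.82) = 9.890 × 10^-23 cm³, so a = 4.625 × 10^-8 cm = 4.62 Å.

4.62 Å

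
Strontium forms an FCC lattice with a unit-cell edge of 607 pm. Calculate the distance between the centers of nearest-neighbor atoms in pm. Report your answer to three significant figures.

429 pm

In an FCC structure, atoms touch along the face diagonal, so √2·a = 4r; the nearest-neighbor distance equals 2r = 0.7071·a.
d = 0.7071 × 607 = 429 pm.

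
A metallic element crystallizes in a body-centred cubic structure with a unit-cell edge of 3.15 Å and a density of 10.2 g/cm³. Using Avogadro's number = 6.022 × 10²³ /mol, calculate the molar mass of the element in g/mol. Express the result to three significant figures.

96.0 g/mol

A BCC cell has Z = 2 atoms; a = 3.150 × 10^-8 cm.
M = ρ·N_A·a³/Z = 10.2 × 6.022 × 10²³ × 3.126 × 10^-23 / 2 = 96.0 g/mol.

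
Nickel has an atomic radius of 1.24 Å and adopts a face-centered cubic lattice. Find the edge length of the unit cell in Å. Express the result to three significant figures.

In an FCC lattice, atoms touch along the face diagonal, so √2·a = 4r.
a = 4r/√2 = 4 × 1.24 / 1.4142 = 3.51 Å.

3.51 Å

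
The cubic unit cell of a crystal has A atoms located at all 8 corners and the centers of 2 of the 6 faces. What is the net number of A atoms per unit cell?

2

Corner atoms are shared by 8 cells (1/8 each), face atoms by 2 (1/2 each).
Net atoms = 8 × 1/8 + 2 × 1/2 = 1 + 1 = 2.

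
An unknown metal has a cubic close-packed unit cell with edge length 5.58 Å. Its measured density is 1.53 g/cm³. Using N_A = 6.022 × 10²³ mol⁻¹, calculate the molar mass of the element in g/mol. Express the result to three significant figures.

40.0 g/mol

An FCC cell has Z = 4 atoms; a = 5.580 × 10^-8 cm.
M = ρ·N_A·a³/Z = 1.53 × 6.022 × 10²³ × 1.737 × 10^-22 / 4 = 40.0 g/mol.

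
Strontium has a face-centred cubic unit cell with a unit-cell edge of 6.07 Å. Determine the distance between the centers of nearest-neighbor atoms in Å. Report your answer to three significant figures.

4.29 Å

In an FCC structure, atoms touch along the face diagonal, so √2·a = 4r; the nearest-neighbor distance equals 2r = 0.7071·a.
d = 0.7071 × 6.07 = 4.29 Å.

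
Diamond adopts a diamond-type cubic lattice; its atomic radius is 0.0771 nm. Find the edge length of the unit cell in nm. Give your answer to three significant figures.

In a diamond cubic lattice, nearest neighbors lie along the body diagonal with √3·a = 8r.
a = 8r/√3 = 8 × 0.0771 / 1.7321 = 0.356 nm.

0.356 nm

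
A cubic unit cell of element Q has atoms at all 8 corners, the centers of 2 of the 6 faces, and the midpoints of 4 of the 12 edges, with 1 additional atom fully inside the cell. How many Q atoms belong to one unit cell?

Corner atoms are shared by 8 cells (1/8 each), face atoms by 2 (1/2 each), edge atoms by 4 (1/4 each), interior atoms are unshared.
Net atoms = 8 × 1/8 + 2 × 1/2 + 4 × 1/4 + 1 = 1 + 1 + 1 + 1 = 4.

4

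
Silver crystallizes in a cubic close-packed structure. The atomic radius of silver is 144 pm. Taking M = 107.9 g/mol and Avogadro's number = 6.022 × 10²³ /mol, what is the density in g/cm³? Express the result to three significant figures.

10.6 g/cm³

In an FCC lattice, atoms touch along the face diagonal, so √2·a = 4r, giving a = 407.3 pm = 4.073 × 10^-8 cm.
With Z = 4, ρ = Z·M/(N_A·a³) = 4 × 107.9 / (6.022 × 10²³ × 6.757 × 10^-23) = 10.61 g/cm³.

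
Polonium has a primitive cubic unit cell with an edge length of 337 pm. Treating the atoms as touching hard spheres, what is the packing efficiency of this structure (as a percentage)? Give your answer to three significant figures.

52.4%

In a simple cubic lattice atoms touch along the cell edge, so a = 2r, so r = 0.5000a = 168.5 pm.
Packing fraction = Z·(4/3)πr³ / a³ = 1 × (4/3)π × (168.5)³ / (337)³ = 0.5236 = 52.4%.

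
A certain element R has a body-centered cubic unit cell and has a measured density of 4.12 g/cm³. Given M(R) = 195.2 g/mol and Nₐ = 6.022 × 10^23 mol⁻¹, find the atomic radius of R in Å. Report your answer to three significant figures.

2.34 Å

For a BCC cell (Z = 2), a³ = Z·M/(N_A·ρ) = 2 × 195.2 / (6.022 × 10²³ × 4.120) = 1.574 × 10^-22 cm³, so a = 5.399 × 10^-8 cm = 5.399 Å.
Atoms touch along the body diagonal, so √3·a = 4r, so r = 0.4330 × a = 2.34 Å.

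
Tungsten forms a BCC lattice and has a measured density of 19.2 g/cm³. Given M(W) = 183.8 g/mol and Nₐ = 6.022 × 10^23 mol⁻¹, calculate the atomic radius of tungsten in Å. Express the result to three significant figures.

1.37 Å

For a BCC cell (Z = 2), a³ = Z·M/(N_A·ρ) = 2 × 183.8 / (6.022 × 10²³ × 19.20) = 3.179 × 10^-23 cm³, so a = 3.168 × 10^-8 cm = 3.168 Å.
Atoms touch along the body diagonal, so √3·a = 4r, so r = 0.4330 × a = 1.37 Å.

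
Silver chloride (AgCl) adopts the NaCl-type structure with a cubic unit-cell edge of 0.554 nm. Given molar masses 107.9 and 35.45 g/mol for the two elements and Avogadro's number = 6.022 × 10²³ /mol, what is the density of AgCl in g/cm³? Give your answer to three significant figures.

5.60 g/cm³

The NaCl-type structure contains Z = 4 formula units per cell; M(AgCl) = 107.9 + 35.45 = 143.35 g/mol.
a³ = (5.540 × 10^-8 cm)³ = 1.700 × 10^-22 cm³.
ρ = 4 × 143.35 / (6.022 × 10²³ × 1.700 × 10^-22) = 5.600 g/cm³.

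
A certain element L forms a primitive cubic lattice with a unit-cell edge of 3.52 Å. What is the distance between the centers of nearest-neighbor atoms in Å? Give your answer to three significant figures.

3.52 Å

In a simple cubic structure, atoms touch along the cell edge, so a = 2r; the nearest-neighbor distance equals 2r = 1.000·a.
d = 1.000 × 3.52 = 3.52 Å.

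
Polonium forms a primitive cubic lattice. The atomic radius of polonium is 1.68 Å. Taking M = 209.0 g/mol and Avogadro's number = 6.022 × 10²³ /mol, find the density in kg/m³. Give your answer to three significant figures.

9150 kg/m³

In a simple cubic lattice, atoms touch along the cell edge, so a = 2r, giving a = 3.360 Å = 3.360 × 10^-8 cm.
With Z = 1, ρ = Z·M/(N_A·a³) = 1 × 209.0 / (6.022 × 10²³ × 3.793 × 10^-23) = 9.149 g/cm³ = 9150 kg/m³.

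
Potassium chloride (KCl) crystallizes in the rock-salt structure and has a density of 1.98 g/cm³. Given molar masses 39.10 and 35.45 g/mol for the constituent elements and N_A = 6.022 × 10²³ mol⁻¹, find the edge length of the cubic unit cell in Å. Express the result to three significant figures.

6.30 Å

M(KCl) = 74.55 g/mol; Z = 4 formula units per cell.
a³ = Z·M/(N_A·ρ) = 4 × 74.55 / (6.022 × 10²³ × 1.98) = 2.501 × 10^-22 cm³, so a = 6.300 × 10^-8 cm = 6.30 Å.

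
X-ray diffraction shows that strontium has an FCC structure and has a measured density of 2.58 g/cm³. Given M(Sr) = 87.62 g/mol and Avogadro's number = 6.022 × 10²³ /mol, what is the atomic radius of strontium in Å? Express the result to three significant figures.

For an FCC cell (Z = 4), a³ = Z·M/(N_A·ρ) = 4 × 87.62 / (6.022 × 10²³ × 2.580) = 2.256 × 10^-22 cm³, so a = 6.087 × 10^-8 cm = 6.087 Å.
Atoms touch along the face diagonal, so √2·a = 4r, so r = 0.3536 × a = 2.15 Å.

2.15 Å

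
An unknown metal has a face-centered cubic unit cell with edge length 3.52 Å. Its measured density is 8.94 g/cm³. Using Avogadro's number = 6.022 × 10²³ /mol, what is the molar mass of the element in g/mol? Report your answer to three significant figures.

58.7 g/mol

An FCC cell has Z = 4 atoms; a = 3.520 × 10^-8 cm.
M = ρ·N_A·a³/Z = 8.94 × 6.022 × 10²³ × 4.361 × 10^-23 / 4 = 58.7 g/mol.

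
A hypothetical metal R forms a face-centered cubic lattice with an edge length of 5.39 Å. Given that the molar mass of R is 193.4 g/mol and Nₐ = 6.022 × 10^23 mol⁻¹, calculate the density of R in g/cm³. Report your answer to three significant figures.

8.20 g/cm³

An FCC unit cell contains Z = 4 atoms.
Cell volume: a³ = (5.39 Å)³ = (5.390 × 10^-8 cm)³ = 1.566 × 10^-22 cm³.
ρ = Z·M/(N_A·a³) = 4 × 193.4 / (6.022 × 10²³ × 1.566 × 10^-22) = 8.204 g/cm³.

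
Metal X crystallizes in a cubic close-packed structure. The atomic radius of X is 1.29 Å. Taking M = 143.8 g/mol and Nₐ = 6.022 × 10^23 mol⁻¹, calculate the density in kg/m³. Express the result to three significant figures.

19700 kg/m³

In an FCC lattice, atoms touch along the face diagonal, so √2·a = 4r, giving a = 3.649 Å = 3.649 × 10^-8 cm.
With Z = 4, ρ = Z·M/(N_A·a³) = 4 × 143.8 / (6.022 × 10²³ × 4.857 × 10^-23) = 19.66 g/cm³ = 19700 kg/m³.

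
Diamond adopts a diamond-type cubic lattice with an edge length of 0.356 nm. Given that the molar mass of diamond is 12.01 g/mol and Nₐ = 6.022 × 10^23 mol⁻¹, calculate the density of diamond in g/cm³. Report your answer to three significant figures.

3.54 g/cm³

A diamond cubic unit cell contains Z = 8 atoms.
Cell volume: a³ = (0.356 nm)³ = (3.560 × 10^-8 cm)³ = 4.512 × 10^-23 cm³.
ρ = Z·M/(N_A·a³) = 8 × 12.01 / (6.022 × 10²³ × 4.512 × 10^-23) = 3.536 g/cm³.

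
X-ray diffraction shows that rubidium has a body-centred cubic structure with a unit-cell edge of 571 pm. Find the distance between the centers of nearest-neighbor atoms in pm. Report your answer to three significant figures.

In a BCC structure, atoms touch along the body diagonal, so √3·a = 4r; the nearest-neighbor distance equals 2r = 0.8660·a.
d = 0.8660 × 571 = 495 pm.

495 pm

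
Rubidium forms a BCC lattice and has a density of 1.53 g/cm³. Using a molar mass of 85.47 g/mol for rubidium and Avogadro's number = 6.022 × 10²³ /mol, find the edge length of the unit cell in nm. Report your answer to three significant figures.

With Z = 2 atoms per BCC cell, a³ = Z·M/(N_A·ρ) = 2 × 85.47 / (6.022 × 10²³ × 1.530 g/cm³) = 1.855 × 10^-22 cm³.
a = (1.855 × 10^-22)^(1/3) = 5.703 × 10^-8 cm = 0.570 nm.

0.570 nm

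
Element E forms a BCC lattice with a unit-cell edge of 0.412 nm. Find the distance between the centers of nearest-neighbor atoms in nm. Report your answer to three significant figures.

In a BCC structure, atoms touch along the body diagonal, so √3·a = 4r; the nearest-neighbor distance equals 2r = 0.8660·a.
d = 0.8660 × 0.412 = 0.357 nm.

0.357 nm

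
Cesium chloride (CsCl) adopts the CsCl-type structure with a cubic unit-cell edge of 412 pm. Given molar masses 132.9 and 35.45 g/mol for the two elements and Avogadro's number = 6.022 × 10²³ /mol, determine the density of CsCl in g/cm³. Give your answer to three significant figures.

The CsCl-type structure contains Z = 1 formula unit per cell; M(CsCl) = 132.9 + 35.45 = 168.35 g/mol.
a³ = (4.120 × 10^-8 cm)³ = 6.993 × 10^-23 cm³.
ρ = 1 × 168.35 / (6.022 × 10²³ × 6.993 × 10^-23) = 3.997 g/cm³.

4.00 g/cm³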